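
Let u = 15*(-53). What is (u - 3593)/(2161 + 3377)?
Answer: -2194/2769 ≈ -0.79234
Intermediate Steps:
u = -795
(u - 3593)/(2161 + 3377) = (-795 - 3593)/(2161 + 3377) = -4388/5538 = -4388*1/5538 = -2194/2769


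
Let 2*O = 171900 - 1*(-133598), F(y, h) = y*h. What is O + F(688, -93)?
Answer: 88765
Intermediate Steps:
F(y, h) = h*y
O = 152749 (O = (171900 - 1*(-133598))/2 = (171900 + 133598)/2 = (1/2)*305498 = 152749)
O + F(688, -93) = 152749 - 93*688 = 152749 - 63984 = 88765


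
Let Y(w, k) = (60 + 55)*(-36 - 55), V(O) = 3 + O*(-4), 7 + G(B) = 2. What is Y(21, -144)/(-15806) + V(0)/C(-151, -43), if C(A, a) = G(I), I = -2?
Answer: 701/11290 ≈ 0.062090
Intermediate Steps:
G(B) = -5 (G(B) = -7 + 2 = -5)
C(A, a) = -5
V(O) = 3 - 4*O
Y(w, k) = -10465 (Y(w, k) = 115*(-91) = -10465)
Y(21, -144)/(-15806) + V(0)/C(-151, -43) = -10465/(-15806) + (3 - 4*0)/(-5) = -10465*(-1/15806) + (3 + 0)*(-⅕) = 1495/2258 + 3*(-⅕) = 1495/2258 - ⅗ = 701/11290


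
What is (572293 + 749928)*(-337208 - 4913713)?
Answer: -6942878015541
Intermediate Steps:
(572293 + 749928)*(-337208 - 4913713) = 1322221*(-5250921) = -6942878015541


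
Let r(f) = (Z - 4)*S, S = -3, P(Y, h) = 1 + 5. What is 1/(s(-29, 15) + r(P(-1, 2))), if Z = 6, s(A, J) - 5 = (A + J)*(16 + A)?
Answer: 1/181 ≈ 0.0055249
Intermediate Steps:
P(Y, h) = 6
s(A, J) = 5 + (16 + A)*(A + J) (s(A, J) = 5 + (A + J)*(16 + A) = 5 + (16 + A)*(A + J))
r(f) = -6 (r(f) = (6 - 4)*(-3) = 2*(-3) = -6)
1/(s(-29, 15) + r(P(-1, 2))) = 1/((5 + (-29)² + 16*(-29) + 16*15 - 29*15) - 6) = 1/((5 + 841 - 464 + 240 - 435) - 6) = 1/(187 - 6) = 1/181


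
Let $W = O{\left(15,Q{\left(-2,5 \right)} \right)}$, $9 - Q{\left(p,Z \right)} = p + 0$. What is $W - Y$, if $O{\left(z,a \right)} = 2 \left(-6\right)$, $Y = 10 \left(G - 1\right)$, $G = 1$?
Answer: $-12$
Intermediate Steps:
$Q{\left(p,Z \right)} = 9 - p$ ($Q{\left(p,Z \right)} = 9 - \left(p + 0\right) = 9 - p$)
$Y = 0$ ($Y = 10 \left(1 - 1\right) = 10 \cdot 0 = 0$)
$O{\left(z,a \right)} = -12$
$W = -12$
$W - Y = -12 - 0 = -12 + 0 = -12$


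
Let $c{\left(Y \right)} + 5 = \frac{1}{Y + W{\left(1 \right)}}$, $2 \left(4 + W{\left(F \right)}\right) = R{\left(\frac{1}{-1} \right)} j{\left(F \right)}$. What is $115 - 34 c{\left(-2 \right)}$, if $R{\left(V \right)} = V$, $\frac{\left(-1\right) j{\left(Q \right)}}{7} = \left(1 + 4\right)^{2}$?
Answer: $\frac{46387}{163} \approx 284.58$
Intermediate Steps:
$j{\left(Q \right)} = -175$ ($j{\left(Q \right)} = - 7 \left(1 + 4\right)^{2} = - 7 \cdot 5^{2} = \left(-7\right) 25 = -175$)
$W{\left(F \right)} = \frac{167}{2}$ ($W{\left(F \right)} = -4 + \frac{\frac{1}{-1} \left(-175\right)}{2} = -4 + \frac{\left(-1\right) \left(-175\right)}{2} = -4 + \frac{1}{2} \cdot 175 = -4 + \frac{175}{2} = \frac{167}{2}$)
$c{\left(Y \right)} = -5 + \frac{1}{\frac{167}{2} + Y}$ ($c{\left(Y \right)} = -5 + \frac{1}{Y + \frac{167}{2}} = -5 + \frac{1}{\frac{167}{2} + Y}$)
$115 - 34 c{\left(-2 \right)} = 115 - 34 \frac{-833 - -20}{167 + 2 \left(-2\right)} = 115 - 34 \frac{-833 + 20}{167 - 4} = 115 - 34 \cdot \frac{1}{163} \left(-813\right) = 115 - - \frac{27642}{163} = 115 + \frac{27642}{163} = \frac{46387}{163}$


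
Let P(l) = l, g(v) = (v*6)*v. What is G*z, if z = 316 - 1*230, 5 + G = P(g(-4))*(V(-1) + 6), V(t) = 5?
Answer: 90386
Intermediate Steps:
g(v) = 6*v² (g(v) = (6*v)*v = 6*v²)
G = 1051 (G = -5 + (6*(-4)²)*(5 + 6) = -5 + (6*16)*11 = -5 + 96*11 = -5 + 1056 = 1051)
z = 86 (z = 316 - 230 = 86)
G*z = 1051*86 = 90386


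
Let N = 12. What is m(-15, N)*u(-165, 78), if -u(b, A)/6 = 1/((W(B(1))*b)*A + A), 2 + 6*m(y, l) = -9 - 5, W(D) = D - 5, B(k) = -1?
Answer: 8/38649 ≈ 0.00020699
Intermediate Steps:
W(D) = -5 + D
m(y, l) = -8/3 (m(y, l) = -⅓ + (-9 - 5)/6 = -⅓ + (⅙)*(-14) = -⅓ - 7/3 = -8/3)
u(b, A) = -6/(A - 6*A*b) (u(b, A) = -6/(((-5 - 1)*b)*A + A) = -6/((-6*b)*A + A) = -6/(-6*A*b + A) = -6/(A - 6*A*b))
m(-15, N)*u(-165, 78) = -16/(78*(-1 + 6*(-165))) = -16/(78*(-1 - 990)) = -16/(78*(-991)) = -16*(-1)/(78*991) = -8/3*(-1/12883) = 8/38649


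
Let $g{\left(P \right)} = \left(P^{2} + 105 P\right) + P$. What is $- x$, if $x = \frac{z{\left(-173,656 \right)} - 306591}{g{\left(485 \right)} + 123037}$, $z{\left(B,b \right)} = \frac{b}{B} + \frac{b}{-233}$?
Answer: $\frac{12358642955}{16513468648} \approx 0.7484$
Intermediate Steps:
$z{\left(B,b \right)} = - \frac{b}{233} + \frac{b}{B}$ ($z{\left(B,b \right)} = \frac{b}{B} + b \left(- \frac{1}{233}\right) = \frac{b}{B} - \frac{b}{233} = - \frac{b}{233} + \frac{b}{B}$)
$g{\left(P \right)} = P^{2} + 106 P$
$x = - \frac{12358642955}{16513468648}$ ($x = \frac{\left(\left(- \frac{1}{233}\right) 656 + \frac{656}{-173}\right) - 306591}{485 \left(106 + 485\right) + 123037} = \frac{\left(- \frac{656}{233} + 656 \left(- \frac{1}{173}\right)\right) - 306591}{485 \cdot 591 + 123037} = \frac{\left(- \frac{656}{233} - \frac{656}{173}\right) - 306591}{286635 + 123037} = \frac{- \frac{266336}{40309} - 306591}{409672} = \left(- \frac{12358642955}{40309}\right) \frac{1}{409672} = - \frac{12358642955}{16513468648} \approx -0.7484$)
$- x = \left(-1\right) \left(- \frac{12358642955}{16513468648}\right) = \frac{12358642955}{16513468648}$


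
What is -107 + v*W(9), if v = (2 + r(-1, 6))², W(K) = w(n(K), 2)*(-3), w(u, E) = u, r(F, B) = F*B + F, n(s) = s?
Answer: -782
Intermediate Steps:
r(F, B) = F + B*F (r(F, B) = B*F + F = F + B*F)
W(K) = -3*K (W(K) = K*(-3) = -3*K)
v = 25 (v = (2 - (1 + 6))² = (2 - 1*7)² = (2 - 7)² = (-5)² = 25)
-107 + v*W(9) = -107 + 25*(-3*9) = -107 + 25*(-27) = -107 - 675 = -782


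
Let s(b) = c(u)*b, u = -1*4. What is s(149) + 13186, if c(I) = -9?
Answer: 11845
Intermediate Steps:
u = -4
s(b) = -9*b
s(149) + 13186 = -9*149 + 13186 = -1341 + 13186 = 11845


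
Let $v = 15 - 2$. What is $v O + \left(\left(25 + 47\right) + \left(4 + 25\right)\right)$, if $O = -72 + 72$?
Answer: $101$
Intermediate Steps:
$v = 13$ ($v = 15 - 2 = 13$)
$O = 0$
$v O + \left(\left(25 + 47\right) + \left(4 + 25\right)\right) = 13 \cdot 0 + \left(\left(25 + 47\right) + \left(4 + 25\right)\right) = 0 + \left(72 + 29\right) = 0 + 101 = 101$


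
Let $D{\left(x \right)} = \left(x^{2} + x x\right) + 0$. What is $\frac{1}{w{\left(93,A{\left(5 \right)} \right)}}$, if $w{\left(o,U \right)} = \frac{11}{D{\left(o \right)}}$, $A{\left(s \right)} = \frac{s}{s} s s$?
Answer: $\frac{17298}{11} \approx 1572.5$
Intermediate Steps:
$A{\left(s \right)} = s^{2}$ ($A{\left(s \right)} = 1 s s = s s = s^{2}$)
$D{\left(x \right)} = 2 x^{2}$ ($D{\left(x \right)} = \left(x^{2} + x^{2}\right) + 0 = 2 x^{2} + 0 = 2 x^{2}$)
$w{\left(o,U \right)} = \frac{11}{2 o^{2}}$
$\frac{1}{w{\left(93,A{\left(5 \right)} \right)}} = \frac{1}{\frac{11}{2} \cdot \frac{1}{8649}} = \frac{1}{\frac{11}{17298}} = \frac{17298}{11}$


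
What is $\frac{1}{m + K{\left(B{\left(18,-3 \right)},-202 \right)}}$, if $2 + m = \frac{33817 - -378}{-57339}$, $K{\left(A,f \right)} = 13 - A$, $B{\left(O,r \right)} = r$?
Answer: $\frac{57339}{768551} \approx 0.074607$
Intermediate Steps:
$m = - \frac{148873}{57339}$ ($m = -2 + \frac{33817 - -378}{-57339} = -2 + \left(33817 + 378\right) \left(- \frac{1}{57339}\right) = -2 + 34195 \left(- \frac{1}{57339}\right) = -2 - \frac{34195}{57339} = - \frac{148873}{57339} \approx -2.5964$)
$\frac{1}{m + K{\left(B{\left(18,-3 \right)},-202 \right)}} = \frac{1}{- \frac{148873}{57339} + \left(13 - -3\right)} = \frac{1}{- \frac{148873}{57339} + \left(13 + 3\right)} = \frac{1}{- \frac{148873}{57339} + 16} = \frac{1}{\frac{768551}{57339}} = \frac{57339}{768551}$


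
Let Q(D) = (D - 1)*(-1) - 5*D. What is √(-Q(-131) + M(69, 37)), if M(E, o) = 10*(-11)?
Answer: I*√897 ≈ 29.95*I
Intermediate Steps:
M(E, o) = -110
Q(D) = 1 - 6*D (Q(D) = (-1 + D)*(-1) - 5*D = (1 - D) - 5*D = 1 - 6*D)
√(-Q(-131) + M(69, 37)) = √(-(1 - 6*(-131)) - 110) = √(-(1 + 786) - 110) = √(-1*787 - 110) = √(-787 - 110) = √(-897) = I*√897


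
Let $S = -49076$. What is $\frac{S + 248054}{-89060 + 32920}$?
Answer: $- \frac{99489}{28070} \approx -3.5443$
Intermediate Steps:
$\frac{S + 248054}{-89060 + 32920} = \frac{-49076 + 248054}{-89060 + 32920} = \frac{198978}{-56140} = 198978 \left(- \frac{1}{56140}\right) = - \frac{99489}{28070}$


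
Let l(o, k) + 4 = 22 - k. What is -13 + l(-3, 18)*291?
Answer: -13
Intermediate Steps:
l(o, k) = 18 - k (l(o, k) = -4 + (22 - k) = 18 - k)
-13 + l(-3, 18)*291 = -13 + (18 - 1*18)*291 = -13 + (18 - 18)*291 = -13 + 0*291 = -13 + 0 = -13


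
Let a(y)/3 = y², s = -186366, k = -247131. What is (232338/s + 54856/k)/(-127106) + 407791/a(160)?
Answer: 66312598018638042931/12488741648282188800 ≈ 5.3098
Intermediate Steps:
a(y) = 3*y²
(232338/s + 54856/k)/(-127106) + 407791/a(160) = (232338/(-186366) + 54856/(-247131))/(-127106) + 407791/((3*160²)) = (232338*(-1/186366) + 54856*(-1/247131))*(-1/127106) + 407791/((3*25600)) = (-38723/31061 - 54856/247131)*(-1/127106) + 407791/76800 = -11273535929/7676135991*(-1/127106) + 407791*(1/76800) = 11273535929/975682941272046 + 407791/76800 = 66312598018638042931/12488741648282188800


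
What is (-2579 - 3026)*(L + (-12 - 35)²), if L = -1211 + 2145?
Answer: -17616515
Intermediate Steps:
L = 934
(-2579 - 3026)*(L + (-12 - 35)²) = (-2579 - 3026)*(934 + (-12 - 35)²) = -5605*(934 + (-47)²) = -5605*(934 + 2209) = -5605*3143 = -17616515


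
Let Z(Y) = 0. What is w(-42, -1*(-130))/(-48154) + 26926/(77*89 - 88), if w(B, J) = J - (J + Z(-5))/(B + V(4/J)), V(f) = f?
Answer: 160666080721/40394464440 ≈ 3.9774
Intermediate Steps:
w(B, J) = J - J/(B + 4/J) (w(B, J) = J - (J + 0)/(B + 4/J) = J - J/(B + 4/J))
w(-42, -1*(-130))/(-48154) + 26926/(77*89 - 88) = ((-1*(-130))*(4 - (-1)*(-130) - (-42)*(-130))/(4 - (-42)*(-130)))/(-48154) + 26926/(77*89 - 88) = (130*(4 - 1*130 - 42*130)/(4 - 42*130))*(-1/48154) + 26926/(6853 - 88) = (130*(4 - 130 - 5460)/(4 - 5460))*(-1/48154) + 26926/6765 = (130*(-5586)/(-5456))*(-1/48154) + 26926*(1/6765) = (130*(-1/5456)*(-5586))*(-1/48154) + 26926/6765 = (181545/1364)*(-1/48154) + 26926/6765 = -181545/65682056 + 26926/6765 = 160666080721/40394464440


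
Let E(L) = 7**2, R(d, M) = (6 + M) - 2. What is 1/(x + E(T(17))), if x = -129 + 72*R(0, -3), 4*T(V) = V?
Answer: -1/8 ≈ -0.12500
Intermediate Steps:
T(V) = V/4
R(d, M) = 4 + M
E(L) = 49
x = -57 (x = -129 + 72*(4 - 3) = -129 + 72*1 = -129 + 72 = -57)
1/(x + E(T(17))) = 1/(-57 + 49) = 1/(-8) = -1/8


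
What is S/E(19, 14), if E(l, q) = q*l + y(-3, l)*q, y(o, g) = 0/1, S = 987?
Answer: 141/38 ≈ 3.7105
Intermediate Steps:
y(o, g) = 0 (y(o, g) = 0*1 = 0)
E(l, q) = l*q (E(l, q) = q*l + 0*q = l*q + 0 = l*q)
S/E(19, 14) = 987/((19*14)) = 987/266 = 987*(1/266) = 141/38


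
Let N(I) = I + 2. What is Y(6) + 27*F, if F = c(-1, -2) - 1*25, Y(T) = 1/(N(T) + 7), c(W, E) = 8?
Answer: -6884/15 ≈ -458.93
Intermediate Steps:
N(I) = 2 + I
Y(T) = 1/(9 + T) (Y(T) = 1/((2 + T) + 7) = 1/(9 + T))
F = -17 (F = 8 - 1*25 = 8 - 25 = -17)
Y(6) + 27*F = 1/(9 + 6) + 27*(-17) = 1/15 - 459 = -6884/15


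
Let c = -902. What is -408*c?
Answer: 368016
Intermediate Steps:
-408*c = -408*(-902) = 368016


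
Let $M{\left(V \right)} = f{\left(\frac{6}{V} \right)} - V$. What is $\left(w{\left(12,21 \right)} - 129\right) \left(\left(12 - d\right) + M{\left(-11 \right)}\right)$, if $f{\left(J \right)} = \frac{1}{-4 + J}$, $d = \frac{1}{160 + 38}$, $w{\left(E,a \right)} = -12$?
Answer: $- \frac{2649296}{825} \approx -3211.3$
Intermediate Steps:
$d = \frac{1}{198} \approx 0.0050505$
$M{\left(V \right)} = \frac{1}{-4 + \frac{6}{V}} - V$
$\left(w{\left(12,21 \right)} - 129\right) \left(\left(12 - d\right) + M{\left(-11 \right)}\right) = \left(-12 - 129\right) \left(\left(12 - \frac{1}{198}\right) + \frac{1}{2} \left(-11\right) \frac{1}{-3 + 2 \left(-11\right)} \left(5 - -44\right)\right) = - 141 \left(\left(12 - \frac{1}{198}\right) + \frac{1}{2} \left(-11\right) \frac{1}{-3 - 22} \left(5 + 44\right)\right) = - 141 \left(\frac{2375}{198} + \frac{1}{2} \left(-11\right) \frac{1}{-25} \cdot 49\right) = - 141 \left(\frac{2375}{198} + \frac{1}{2} \left(-11\right) \left(- \frac{1}{25}\right) 49\right) = - 141 \left(\frac{2375}{198} + \frac{539}{50}\right) = \left(-141\right) \frac{56368}{2475} = - \frac{2649296}{825}$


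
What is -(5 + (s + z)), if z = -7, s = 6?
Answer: -4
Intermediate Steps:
-(5 + (s + z)) = -(5 + (6 - 7)) = -(5 - 1) = -1*4 = -4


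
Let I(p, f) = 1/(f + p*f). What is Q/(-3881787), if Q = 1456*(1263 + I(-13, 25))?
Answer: -1515596/3199275 ≈ -0.47373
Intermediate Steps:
I(p, f) = 1/(f + f*p)
Q = 137919236/75 (Q = 1456*(1263 + 1/(25*(1 - 13))) = 1456*(1263 + (1/25)/(-12)) = 1456*(1263 + (1/25)*(-1/12)) = 1456*(1263 - 1/300) = 1456*(378899/300) = 137919236/75 ≈ 1.8389e+6)
Q/(-3881787) = (137919236/75)/(-3881787) = (137919236/75)*(-1/3881787) = -1515596/3199275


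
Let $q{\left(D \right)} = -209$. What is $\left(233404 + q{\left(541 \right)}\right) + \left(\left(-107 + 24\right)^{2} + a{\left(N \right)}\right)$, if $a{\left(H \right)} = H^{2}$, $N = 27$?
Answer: $240813$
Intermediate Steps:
$\left(233404 + q{\left(541 \right)}\right) + \left(\left(-107 + 24\right)^{2} + a{\left(N \right)}\right) = \left(233404 - 209\right) + \left(\left(-107 + 24\right)^{2} + 27^{2}\right) = 233195 + \left(\left(-83\right)^{2} + 729\right) = 233195 + \left(6889 + 729\right) = 233195 + 7618 = 240813$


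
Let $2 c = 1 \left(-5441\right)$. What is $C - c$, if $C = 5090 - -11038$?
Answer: $\frac{37697}{2} \approx 18849.0$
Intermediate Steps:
$c = - \frac{5441}{2}$ ($c = \frac{1 \left(-5441\right)}{2} = \frac{1}{2} \left(-5441\right) = - \frac{5441}{2} \approx -2720.5$)
$C = 16128$ ($C = 5090 + 11038 = 16128$)
$C - c = 16128 - - \frac{5441}{2} = 16128 + \frac{5441}{2} = \frac{37697}{2}$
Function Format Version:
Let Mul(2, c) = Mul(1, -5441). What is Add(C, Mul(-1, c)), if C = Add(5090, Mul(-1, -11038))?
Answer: Rational(37697, 2) ≈ 18849.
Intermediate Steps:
c = Rational(-5441, 2) (c = Mul(Rational(1, 2), Mul(1, -5441)) = Mul(Rational(1, 2), -5441) = Rational(-5441, 2) ≈ -2720.5)
C = 16128 (C = Add(5090, 11038) = 16128)
Add(C, Mul(-1, c)) = Add(16128, Mul(-1, Rational(-5441, 2))) = Add(16128, Rational(5441, 2)) = Rational(37697, 2)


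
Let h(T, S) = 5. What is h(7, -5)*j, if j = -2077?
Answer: -10385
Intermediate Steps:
h(7, -5)*j = 5*(-2077) = -10385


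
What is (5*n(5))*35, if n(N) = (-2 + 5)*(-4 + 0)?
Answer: -2100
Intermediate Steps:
n(N) = -12 (n(N) = 3*(-4) = -12)
(5*n(5))*35 = (5*(-12))*35 = -60*35 = -2100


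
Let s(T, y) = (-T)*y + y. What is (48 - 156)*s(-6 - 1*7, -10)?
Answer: 15120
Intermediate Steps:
s(T, y) = y - T*y (s(T, y) = -T*y + y = y - T*y)
(48 - 156)*s(-6 - 1*7, -10) = (48 - 156)*(-10*(1 - (-6 - 1*7))) = -(-1080)*(1 - (-6 - 7)) = -(-1080)*(1 - 1*(-13)) = -(-1080)*(1 + 13) = -(-1080)*14 = -108*(-140) = 15120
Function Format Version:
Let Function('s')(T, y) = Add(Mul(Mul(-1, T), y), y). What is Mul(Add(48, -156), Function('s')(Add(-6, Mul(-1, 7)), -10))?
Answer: 15120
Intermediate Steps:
Function('s')(T, y) = Add(y, Mul(-1, T, y)) (Function('s')(T, y) = Add(Mul(-1, T, y), y) = Add(y, Mul(-1, T, y)))
Mul(Add(48, -156), Function('s')(Add(-6, Mul(-1, 7)), -10)) = Mul(Add(48, -156), Mul(-10, Add(1, Mul(-1, Add(-6, Mul(-1, 7)))))) = Mul(-108, Mul(-10, Add(1, Mul(-1, Add(-6, -7))))) = Mul(-108, Mul(-10, Add(1, Mul(-1, -13)))) = Mul(-108, Mul(-10, Add(1, 13))) = Mul(-108, Mul(-10, 14)) = Mul(-108, -140) = 15120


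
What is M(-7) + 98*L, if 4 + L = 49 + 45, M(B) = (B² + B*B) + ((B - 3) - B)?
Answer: 8915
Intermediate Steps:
M(B) = -3 + 2*B² (M(B) = (B² + B²) + ((-3 + B) - B) = 2*B² - 3 = -3 + 2*B²)
L = 90 (L = -4 + (49 + 45) = -4 + 94 = 90)
M(-7) + 98*L = (-3 + 2*(-7)²) + 98*90 = (-3 + 2*49) + 8820 = (-3 + 98) + 8820 = 95 + 8820 = 8915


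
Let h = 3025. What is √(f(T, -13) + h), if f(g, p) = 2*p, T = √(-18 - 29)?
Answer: √2999 ≈ 54.763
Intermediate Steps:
T = I*√47 (T = √(-47) = I*√47 ≈ 6.8557*I)
√(f(T, -13) + h) = √(2*(-13) + 3025) = √(-26 + 3025) = √2999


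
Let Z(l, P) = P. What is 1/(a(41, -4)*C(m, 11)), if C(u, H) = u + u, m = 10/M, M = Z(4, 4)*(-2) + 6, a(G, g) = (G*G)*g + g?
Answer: 1/67280 ≈ 1.4863e-5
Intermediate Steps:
a(G, g) = g + g*G² (a(G, g) = G²*g + g = g*G² + g = g + g*G²)
M = -2 (M = 4*(-2) + 6 = -8 + 6 = -2)
m = -5 (m = 10/(-2) = 10*(-½) = -5)
C(u, H) = 2*u
1/(a(41, -4)*C(m, 11)) = 1/((-4*(1 + 41²))*(2*(-5))) = 1/(-4*(1 + 1681)*(-10)) = 1/(-4*1682*(-10)) = 1/(-6728*(-10)) = 1/67280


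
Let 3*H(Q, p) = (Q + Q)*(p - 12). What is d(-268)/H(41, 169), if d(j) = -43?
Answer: -129/12874 ≈ -0.010020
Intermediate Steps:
H(Q, p) = 2*Q*(-12 + p)/3 (H(Q, p) = ((Q + Q)*(p - 12))/3 = ((2*Q)*(-12 + p))/3 = (2*Q*(-12 + p))/3 = 2*Q*(-12 + p)/3)
d(-268)/H(41, 169) = -43*3/(82*(-12 + 169)) = -43/((⅔)*41*157) = -43/12874/3 = -43*3/12874 = -129/12874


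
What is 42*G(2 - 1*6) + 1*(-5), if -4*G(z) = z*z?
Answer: -173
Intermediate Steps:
G(z) = -z²/4 (G(z) = -z*z/4 = -z²/4)
42*G(2 - 1*6) + 1*(-5) = 42*(-(2 - 1*6)²/4) + 1*(-5) = 42*(-(2 - 6)²/4) - 5 = 42*(-¼*(-4)²) - 5 = 42*(-¼*16) - 5 = 42*(-4) - 5 = -168 - 5 = -173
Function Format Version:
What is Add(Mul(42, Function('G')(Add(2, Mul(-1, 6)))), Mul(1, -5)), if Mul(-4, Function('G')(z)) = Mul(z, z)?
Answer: -173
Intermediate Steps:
Function('G')(z) = Mul(Rational(-1, 4), Pow(z, 2)) (Function('G')(z) = Mul(Rational(-1, 4), Mul(z, z)) = Mul(Rational(-1, 4), Pow(z, 2)))
Add(Mul(42, Function('G')(Add(2, Mul(-1, 6)))), Mul(1, -5)) = Add(Mul(42, Mul(Rational(-1, 4), Pow(Add(2, Mul(-1, 6)), 2))), Mul(1, -5)) = Add(Mul(42, Mul(Rational(-1, 4), Pow(Add(2, -6), 2))), -5) = Add(Mul(42, Mul(Rational(-1, 4), Pow(-4, 2))), -5) = Add(Mul(42, Mul(Rational(-1, 4), 16)), -5) = Add(Mul(42, -4), -5) = Add(-168, -5) = -173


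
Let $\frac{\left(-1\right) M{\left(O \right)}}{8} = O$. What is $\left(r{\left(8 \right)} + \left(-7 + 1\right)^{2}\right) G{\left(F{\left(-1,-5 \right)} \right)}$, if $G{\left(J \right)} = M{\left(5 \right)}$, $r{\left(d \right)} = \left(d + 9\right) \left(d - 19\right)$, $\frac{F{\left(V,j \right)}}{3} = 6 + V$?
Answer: $6040$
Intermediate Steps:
$F{\left(V,j \right)} = 18 + 3 V$ ($F{\left(V,j \right)} = 3 \left(6 + V\right) = 18 + 3 V$)
$r{\left(d \right)} = \left(-19 + d\right) \left(9 + d\right)$ ($r{\left(d \right)} = \left(9 + d\right) \left(-19 + d\right) = \left(-19 + d\right) \left(9 + d\right)$)
$M{\left(O \right)} = - 8 O$
$G{\left(J \right)} = -40$ ($G{\left(J \right)} = \left(-8\right) 5 = -40$)
$\left(r{\left(8 \right)} + \left(-7 + 1\right)^{2}\right) G{\left(F{\left(-1,-5 \right)} \right)} = \left(\left(-171 + 8^{2} - 80\right) + \left(-7 + 1\right)^{2}\right) \left(-40\right) = \left(\left(-171 + 64 - 80\right) + \left(-6\right)^{2}\right) \left(-40\right) = \left(-187 + 36\right) \left(-40\right) = \left(-151\right) \left(-40\right) = 6040$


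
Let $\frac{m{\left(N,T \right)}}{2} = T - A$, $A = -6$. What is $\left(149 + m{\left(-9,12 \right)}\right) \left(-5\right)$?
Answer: $-925$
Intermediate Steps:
$m{\left(N,T \right)} = 12 + 2 T$ ($m{\left(N,T \right)} = 2 \left(T - -6\right) = 2 \left(T + 6\right) = 2 \left(6 + T\right) = 12 + 2 T$)
$\left(149 + m{\left(-9,12 \right)}\right) \left(-5\right) = \left(149 + \left(12 + 2 \cdot 12\right)\right) \left(-5\right) = \left(149 + \left(12 + 24\right)\right) \left(-5\right) = \left(149 + 36\right) \left(-5\right) = 185 \left(-5\right) = -925$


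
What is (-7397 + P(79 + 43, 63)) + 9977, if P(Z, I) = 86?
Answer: 2666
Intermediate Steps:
(-7397 + P(79 + 43, 63)) + 9977 = (-7397 + 86) + 9977 = -7311 + 9977 = 2666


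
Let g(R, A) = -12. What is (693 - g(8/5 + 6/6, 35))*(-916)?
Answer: -645780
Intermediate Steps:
(693 - g(8/5 + 6/6, 35))*(-916) = (693 - 1*(-12))*(-916) = (693 + 12)*(-916) = 705*(-916) = -645780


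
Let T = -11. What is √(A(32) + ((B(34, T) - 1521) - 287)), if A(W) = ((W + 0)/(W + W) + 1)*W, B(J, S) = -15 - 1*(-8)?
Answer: I*√1767 ≈ 42.036*I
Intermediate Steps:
B(J, S) = -7 (B(J, S) = -15 + 8 = -7)
A(W) = 3*W/2 (A(W) = (W/((2*W)) + 1)*W = (W*(1/(2*W)) + 1)*W = (½ + 1)*W = 3*W/2)
√(A(32) + ((B(34, T) - 1521) - 287)) = √((3/2)*32 + ((-7 - 1521) - 287)) = √(48 + (-1528 - 287)) = √(48 - 1815) = √(-1767) = I*√1767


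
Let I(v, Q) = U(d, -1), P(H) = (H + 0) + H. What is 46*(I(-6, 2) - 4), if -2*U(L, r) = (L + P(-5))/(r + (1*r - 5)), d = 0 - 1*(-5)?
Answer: -1403/7 ≈ -200.43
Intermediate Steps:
d = 5 (d = 0 + 5 = 5)
P(H) = 2*H (P(H) = H + H = 2*H)
U(L, r) = -(-10 + L)/(2*(-5 + 2*r)) (U(L, r) = -(L + 2*(-5))/(2*(r + (1*r - 5))) = -(L - 10)/(2*(r + (r - 5))) = -(-10 + L)/(2*(r + (-5 + r))) = -(-10 + L)/(2*(-5 + 2*r)))
I(v, Q) = -5/14 (I(v, Q) = (10 - 1*5)/(2*(-5 + 2*(-1))) = (10 - 5)/(2*(-5 - 2)) = (1/2)*5/(-7) = (1/2)*(-1/7)*5 = -5/14)
46*(I(-6, 2) - 4) = 46*(-5/14 - 4) = 46*(-61/14) = -1403/7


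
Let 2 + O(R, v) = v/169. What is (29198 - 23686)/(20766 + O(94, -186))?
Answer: 465764/1754465 ≈ 0.26547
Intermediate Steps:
O(R, v) = -2 + v/169
(29198 - 23686)/(20766 + O(94, -186)) = (29198 - 23686)/(20766 + (-2 + (1/169)*(-186))) = 5512/(20766 + (-2 - 186/169)) = 5512/(20766 - 524/169) = 5512/(3508930/169) = 5512*(169/3508930) = 465764/1754465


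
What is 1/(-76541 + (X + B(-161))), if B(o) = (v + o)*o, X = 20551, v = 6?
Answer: -1/31035 ≈ -3.2222e-5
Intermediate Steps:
B(o) = o*(6 + o) (B(o) = (6 + o)*o = o*(6 + o))
1/(-76541 + (X + B(-161))) = 1/(-76541 + (20551 - 161*(6 - 161))) = 1/(-76541 + (20551 - 161*(-155))) = 1/(-76541 + (20551 + 24955)) = 1/(-76541 + 45506) = 1/(-31035) = -1/31035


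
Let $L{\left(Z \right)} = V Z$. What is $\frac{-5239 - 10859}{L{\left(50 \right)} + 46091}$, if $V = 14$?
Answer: $- \frac{5366}{15597} \approx -0.34404$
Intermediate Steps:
$L{\left(Z \right)} = 14 Z$
$\frac{-5239 - 10859}{L{\left(50 \right)} + 46091} = \frac{-5239 - 10859}{14 \cdot 50 + 46091} = - \frac{16098}{700 + 46091} = - \frac{16098}{46791} = \left(-16098\right) \frac{1}{46791} = - \frac{5366}{15597}$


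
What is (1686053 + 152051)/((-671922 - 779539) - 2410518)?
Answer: -1838104/3861979 ≈ -0.47595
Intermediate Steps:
(1686053 + 152051)/((-671922 - 779539) - 2410518) = 1838104/(-1451461 - 2410518) = 1838104/(-3861979) = 1838104*(-1/3861979) = -1838104/3861979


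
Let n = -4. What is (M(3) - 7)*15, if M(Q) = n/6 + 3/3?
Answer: -100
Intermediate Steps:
M(Q) = 1/3 (M(Q) = -4/6 + 3/3 = -4*1/6 + 3*(1/3) = -2/3 + 1 = 1/3)
(M(3) - 7)*15 = (1/3 - 7)*15 = -20/3*15 = -100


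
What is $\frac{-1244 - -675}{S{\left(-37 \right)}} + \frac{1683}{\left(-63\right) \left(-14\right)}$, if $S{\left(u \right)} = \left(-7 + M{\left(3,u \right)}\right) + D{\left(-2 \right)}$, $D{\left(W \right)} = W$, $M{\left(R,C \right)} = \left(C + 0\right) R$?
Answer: $\frac{39101}{5880} \approx 6.6498$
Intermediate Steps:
$M{\left(R,C \right)} = C R$
$S{\left(u \right)} = -9 + 3 u$ ($S{\left(u \right)} = \left(-7 + u 3\right) - 2 = \left(-7 + 3 u\right) - 2 = -9 + 3 u$)
$\frac{-1244 - -675}{S{\left(-37 \right)}} + \frac{1683}{\left(-63\right) \left(-14\right)} = \frac{-1244 - -675}{-9 + 3 \left(-37\right)} + \frac{1683}{\left(-63\right) \left(-14\right)} = \frac{-1244 + 675}{-9 - 111} + \frac{1683}{882} = - \frac{569}{-120} + 1683 \cdot \frac{1}{882} = \left(-569\right) \left(- \frac{1}{120}\right) + \frac{187}{98} = \frac{569}{120} + \frac{187}{98} = \frac{39101}{5880}$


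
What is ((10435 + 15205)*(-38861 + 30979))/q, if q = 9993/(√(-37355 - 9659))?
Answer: -202094480*I*√47014/9993 ≈ -4.385e+6*I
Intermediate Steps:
q = -9993*I*√47014/47014 (q = 9993/(√(-47014)) = 9993/((I*√47014)) = 9993*(-I*√47014/47014) = -9993*I*√47014/47014 ≈ -46.087*I)
((10435 + 15205)*(-38861 + 30979))/q = ((10435 + 15205)*(-38861 + 30979))/((-9993*I*√47014/47014)) = (25640*(-7882))*(I*√47014/9993) = -202094480*I*√47014/9993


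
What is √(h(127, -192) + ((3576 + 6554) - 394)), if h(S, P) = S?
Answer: √9863 ≈ 99.313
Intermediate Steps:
√(h(127, -192) + ((3576 + 6554) - 394)) = √(127 + ((3576 + 6554) - 394)) = √(127 + (10130 - 394)) = √(127 + 9736) = √9863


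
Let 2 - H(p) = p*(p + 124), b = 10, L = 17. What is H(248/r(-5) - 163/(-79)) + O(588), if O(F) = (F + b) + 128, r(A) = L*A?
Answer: 37570469051/45091225 ≈ 833.21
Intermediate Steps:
r(A) = 17*A
H(p) = 2 - p*(124 + p) (H(p) = 2 - p*(p + 124) = 2 - p*(124 + p))
O(F) = 138 + F (O(F) = (F + 10) + 128 = (10 + F) + 128 = 138 + F)
H(248/r(-5) - 163/(-79)) + O(588) = (2 - (248/((17*(-5))) - 163/(-79))**2 - 124*(248/((17*(-5))) - 163/(-79))) + (138 + 588) = (2 - (248/(-85) - 163*(-1/79))**2 - 124*(248/(-85) - 163*(-1/79))) + 726 = (2 - (248*(-1/85) + 163/79)**2 - 124*(248*(-1/85) + 163/79)) + 726 = (2 - (-248/85 + 163/79)**2 - 124*(-248/85 + 163/79)) + 726 = (2 - (-5737/6715)**2 - 124*(-5737/6715)) + 726 = (2 - 1*32913169/45091225 + 711388/6715) + 726 = (2 - 32913169/45091225 + 711388/6715) + 726 = 4834239701/45091225 + 726 = 37570469051/45091225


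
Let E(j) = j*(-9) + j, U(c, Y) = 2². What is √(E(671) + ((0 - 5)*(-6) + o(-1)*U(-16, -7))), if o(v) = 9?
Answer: I*√5302 ≈ 72.815*I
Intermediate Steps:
U(c, Y) = 4
E(j) = -8*j (E(j) = -9*j + j = -8*j)
√(E(671) + ((0 - 5)*(-6) + o(-1)*U(-16, -7))) = √(-8*671 + ((0 - 5)*(-6) + 9*4)) = √(-5368 + (-5*(-6) + 36)) = √(-5368 + (30 + 36)) = √(-5368 + 66) = √(-5302) = I*√5302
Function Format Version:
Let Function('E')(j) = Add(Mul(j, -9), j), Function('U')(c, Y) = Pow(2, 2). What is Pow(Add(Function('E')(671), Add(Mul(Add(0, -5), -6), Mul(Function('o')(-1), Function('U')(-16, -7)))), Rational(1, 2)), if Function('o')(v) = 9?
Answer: Mul(I, Pow(5302, Rational(1, 2))) ≈ Mul(72.815, I)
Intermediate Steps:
Function('U')(c, Y) = 4
Function('E')(j) = Mul(-8, j) (Function('E')(j) = Add(Mul(-9, j), j) = Mul(-8, j))
Pow(Add(Function('E')(671), Add(Mul(Add(0, -5), -6), Mul(Function('o')(-1), Function('U')(-16, -7)))), Rational(1, 2)) = Pow(Add(Mul(-8, 671), Add(Mul(Add(0, -5), -6), Mul(9, 4))), Rational(1, 2)) = Pow(Add(-5368, Add(Mul(-5, -6), 36)), Rational(1, 2)) = Pow(Add(-5368, Add(30, 36)), Rational(1, 2)) = Pow(Add(-5368, 66), Rational(1, 2)) = Pow(-5302, Rational(1, 2)) = Mul(I, Pow(5302, Rational(1, 2)))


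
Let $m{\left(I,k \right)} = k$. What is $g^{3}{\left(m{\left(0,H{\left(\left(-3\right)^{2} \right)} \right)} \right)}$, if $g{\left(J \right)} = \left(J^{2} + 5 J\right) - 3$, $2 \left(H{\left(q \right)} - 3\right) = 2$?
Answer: $35937$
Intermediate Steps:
$H{\left(q \right)} = 4$ ($H{\left(q \right)} = 3 + \frac{1}{2} \cdot 2 = 3 + 1 = 4$)
$g{\left(J \right)} = -3 + J^{2} + 5 J$
$g^{3}{\left(m{\left(0,H{\left(\left(-3\right)^{2} \right)} \right)} \right)} = \left(-3 + 4^{2} + 5 \cdot 4\right)^{3} = \left(-3 + 16 + 20\right)^{3} = 33^{3} = 35937$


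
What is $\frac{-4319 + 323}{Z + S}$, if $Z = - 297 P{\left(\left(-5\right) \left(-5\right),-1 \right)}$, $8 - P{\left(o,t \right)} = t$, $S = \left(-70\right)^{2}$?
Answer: $- \frac{3996}{2227} \approx -1.7943$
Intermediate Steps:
$S = 4900$
$P{\left(o,t \right)} = 8 - t$
$Z = -2673$ ($Z = - 297 \left(8 - -1\right) = - 297 \left(8 + 1\right) = \left(-297\right) 9 = -2673$)
$\frac{-4319 + 323}{Z + S} = \frac{-4319 + 323}{-2673 + 4900} = - \frac{3996}{2227}$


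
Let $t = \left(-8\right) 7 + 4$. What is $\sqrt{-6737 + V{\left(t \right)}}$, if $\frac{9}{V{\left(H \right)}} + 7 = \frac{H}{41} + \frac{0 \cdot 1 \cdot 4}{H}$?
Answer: $\frac{2 i \sqrt{21509663}}{113} \approx 82.086 i$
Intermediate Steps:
$t = -52$ ($t = -56 + 4 = -52$)
$V{\left(H \right)} = \frac{9}{-7 + \frac{H}{41}}$ ($V{\left(H \right)} = \frac{9}{-7 + \left(\frac{H}{41} + \frac{0 \cdot 1 \cdot 4}{H}\right)} = \frac{9}{-7 + \left(H \frac{1}{41} + \frac{0 \cdot 4}{H}\right)} = \frac{9}{-7 + \left(\frac{H}{41} + \frac{0}{H}\right)} = \frac{9}{-7 + \left(\frac{H}{41} + 0\right)} = \frac{9}{-7 + \frac{H}{41}}$)
$\sqrt{-6737 + V{\left(t \right)}} = \sqrt{-6737 + \frac{369}{-287 - 52}} = \sqrt{-6737 + \frac{369}{-339}} = \sqrt{-6737 + 369 \left(- \frac{1}{339}\right)} = \sqrt{-6737 - \frac{123}{113}} = \sqrt{- \frac{761404}{113}} = \frac{2 i \sqrt{21509663}}{113}$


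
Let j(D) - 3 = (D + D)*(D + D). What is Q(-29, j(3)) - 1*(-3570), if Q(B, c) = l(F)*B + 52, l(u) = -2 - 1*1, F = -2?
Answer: 3709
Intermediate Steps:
l(u) = -3 (l(u) = -2 - 1 = -3)
j(D) = 3 + 4*D**2 (j(D) = 3 + (D + D)*(D + D) = 3 + (2*D)*(2*D) = 3 + 4*D**2)
Q(B, c) = 52 - 3*B (Q(B, c) = -3*B + 52 = 52 - 3*B)
Q(-29, j(3)) - 1*(-3570) = (52 - 3*(-29)) - 1*(-3570) = (52 + 87) + 3570 = 139 + 3570 = 3709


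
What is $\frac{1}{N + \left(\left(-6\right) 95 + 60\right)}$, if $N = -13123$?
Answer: $- \frac{1}{13633} \approx -7.3351 \cdot 10^{-5}$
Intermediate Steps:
$\frac{1}{N + \left(\left(-6\right) 95 + 60\right)} = \frac{1}{-13123 + \left(\left(-6\right) 95 + 60\right)} = \frac{1}{-13123 + \left(-570 + 60\right)} = \frac{1}{-13123 - 510} = \frac{1}{-13633} = - \frac{1}{13633}$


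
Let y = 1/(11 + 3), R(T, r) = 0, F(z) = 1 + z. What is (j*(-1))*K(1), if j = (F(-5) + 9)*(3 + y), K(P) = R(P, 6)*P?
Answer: 0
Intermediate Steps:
K(P) = 0 (K(P) = 0*P = 0)
y = 1/14 ≈ 0.071429
j = 215/14 (j = ((1 - 5) + 9)*(3 + 1/14) = (-4 + 9)*(43/14) = 5*(43/14) = 215/14 ≈ 15.357)
(j*(-1))*K(1) = ((215/14)*(-1))*0 = -215/14*0 = 0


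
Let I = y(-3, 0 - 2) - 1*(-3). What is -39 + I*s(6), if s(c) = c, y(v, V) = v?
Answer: -39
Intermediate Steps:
I = 0 (I = -3 - 1*(-3) = -3 + 3 = 0)
-39 + I*s(6) = -39 + 0*6 = -39 + 0 = -39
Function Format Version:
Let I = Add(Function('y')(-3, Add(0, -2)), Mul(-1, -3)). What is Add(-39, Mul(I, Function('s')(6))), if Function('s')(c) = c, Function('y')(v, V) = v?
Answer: -39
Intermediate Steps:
I = 0 (I = Add(-3, Mul(-1, -3)) = Add(-3, 3) = 0)
Add(-39, Mul(I, Function('s')(6))) = Add(-39, Mul(0, 6)) = Add(-39, 0) = -39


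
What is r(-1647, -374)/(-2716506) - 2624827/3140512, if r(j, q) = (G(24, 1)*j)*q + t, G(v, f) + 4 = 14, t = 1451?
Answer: -13239889092367/4265609845536 ≈ -3.1039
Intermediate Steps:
G(v, f) = 10 (G(v, f) = -4 + 14 = 10)
r(j, q) = 1451 + 10*j*q (r(j, q) = (10*j)*q + 1451 = 10*j*q + 1451 = 1451 + 10*j*q)
r(-1647, -374)/(-2716506) - 2624827/3140512 = (1451 + 10*(-1647)*(-374))/(-2716506) - 2624827/3140512 = (1451 + 6159780)*(-1/2716506) - 2624827*1/3140512 = 6161231*(-1/2716506) - 2624827/3140512 = -6161231/2716506 - 2624827/3140512 = -13239889092367/4265609845536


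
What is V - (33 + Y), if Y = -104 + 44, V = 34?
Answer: 61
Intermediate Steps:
Y = -60
V - (33 + Y) = 34 - (33 - 60) = 34 - 1*(-27) = 34 + 27 = 61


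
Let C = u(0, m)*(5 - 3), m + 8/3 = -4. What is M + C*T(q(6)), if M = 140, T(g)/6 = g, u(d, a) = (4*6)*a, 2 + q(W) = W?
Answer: -7540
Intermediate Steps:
m = -20/3 (m = -8/3 - 4 = -20/3 ≈ -6.6667)
q(W) = -2 + W
u(d, a) = 24*a
T(g) = 6*g
C = -320 (C = (24*(-20/3))*(5 - 3) = -160*2 = -320)
M + C*T(q(6)) = 140 - 1920*(-2 + 6) = 140 - 1920*4 = 140 - 320*24 = 140 - 7680 = -7540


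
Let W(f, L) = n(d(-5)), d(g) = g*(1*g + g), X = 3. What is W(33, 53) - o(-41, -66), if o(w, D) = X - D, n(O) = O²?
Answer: 2431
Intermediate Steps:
d(g) = 2*g² (d(g) = g*(g + g) = g*(2*g) = 2*g²)
W(f, L) = 2500 (W(f, L) = (2*(-5)²)² = (2*25)² = 50² = 2500)
o(w, D) = 3 - D
W(33, 53) - o(-41, -66) = 2500 - (3 - 1*(-66)) = 2500 - (3 + 66) = 2500 - 1*69 = 2500 - 69 = 2431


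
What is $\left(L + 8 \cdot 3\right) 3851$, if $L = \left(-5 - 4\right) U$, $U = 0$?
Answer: $92424$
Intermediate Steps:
$L = 0$ ($L = \left(-5 - 4\right) 0 = \left(-9\right) 0 = 0$)
$\left(L + 8 \cdot 3\right) 3851 = \left(0 + 8 \cdot 3\right) 3851 = \left(0 + 24\right) 3851 = 24 \cdot 3851 = 92424$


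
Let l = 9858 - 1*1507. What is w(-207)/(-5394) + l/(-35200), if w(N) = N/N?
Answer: -22540247/94934400 ≈ -0.23743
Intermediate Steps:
l = 8351 (l = 9858 - 1507 = 8351)
w(N) = 1
w(-207)/(-5394) + l/(-35200) = 1/(-5394) + 8351/(-35200) = 1*(-1/5394) + 8351*(-1/35200) = -1/5394 - 8351/35200 = -22540247/94934400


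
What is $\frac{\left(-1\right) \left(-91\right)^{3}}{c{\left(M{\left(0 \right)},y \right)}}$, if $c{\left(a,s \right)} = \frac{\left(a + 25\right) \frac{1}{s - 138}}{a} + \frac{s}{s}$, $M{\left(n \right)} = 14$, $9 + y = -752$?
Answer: $\frac{9484444606}{12547} \approx 7.5591 \cdot 10^{5}$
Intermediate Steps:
$y = -761$ ($y = -9 - 752 = -761$)
$c{\left(a,s \right)} = 1 + \frac{25 + a}{a \left(-138 + s\right)}$ ($c{\left(a,s \right)} = \frac{\left(25 + a\right) \frac{1}{-138 + s}}{a} + 1 = \frac{\frac{1}{-138 + s} \left(25 + a\right)}{a} + 1 = \frac{25 + a}{a \left(-138 + s\right)} + 1 = 1 + \frac{25 + a}{a \left(-138 + s\right)}$)
$\frac{\left(-1\right) \left(-91\right)^{3}}{c{\left(M{\left(0 \right)},y \right)}} = \frac{\left(-1\right) \left(-91\right)^{3}}{\frac{1}{14} \frac{1}{-138 - 761} \left(25 - 1918 + 14 \left(-761\right)\right)} = \frac{\left(-1\right) \left(-753571\right)}{\frac{1}{14} \frac{1}{-899} \left(25 - 1918 - 10654\right)} = \frac{753571}{\frac{1}{14} \left(- \frac{1}{899}\right) \left(-12547\right)} = \frac{753571}{\frac{12547}{12586}} = 753571 \cdot \frac{12586}{12547} = \frac{9484444606}{12547}$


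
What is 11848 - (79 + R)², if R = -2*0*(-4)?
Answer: 5607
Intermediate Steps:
R = 0 (R = 0*(-4) = 0)
11848 - (79 + R)² = 11848 - (79 + 0)² = 11848 - 1*79² = 11848 - 1*6241 = 11848 - 6241 = 5607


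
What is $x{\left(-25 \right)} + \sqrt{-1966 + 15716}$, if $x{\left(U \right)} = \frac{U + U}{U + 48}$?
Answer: $- \frac{50}{23} + 25 \sqrt{22} \approx 115.09$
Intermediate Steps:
$x{\left(U \right)} = \frac{2 U}{48 + U}$
$x{\left(-25 \right)} + \sqrt{-1966 + 15716} = 2 \left(-25\right) \frac{1}{48 - 25} + \sqrt{-1966 + 15716} = 2 \left(-25\right) \frac{1}{23} + \sqrt{13750} = 2 \left(-25\right) \frac{1}{23} + 25 \sqrt{22} = - \frac{50}{23} + 25 \sqrt{22}$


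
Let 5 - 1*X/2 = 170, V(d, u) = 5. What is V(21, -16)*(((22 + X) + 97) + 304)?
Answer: 465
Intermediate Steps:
X = -330 (X = 10 - 2*170 = 10 - 340 = -330)
V(21, -16)*(((22 + X) + 97) + 304) = 5*(((22 - 330) + 97) + 304) = 5*((-308 + 97) + 304) = 5*(-211 + 304) = 5*93 = 465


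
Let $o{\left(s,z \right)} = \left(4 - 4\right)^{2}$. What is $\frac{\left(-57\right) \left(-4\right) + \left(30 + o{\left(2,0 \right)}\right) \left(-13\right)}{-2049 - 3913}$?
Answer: $\frac{81}{2981} \approx 0.027172$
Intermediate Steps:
$o{\left(s,z \right)} = 0$ ($o{\left(s,z \right)} = 0^{2} = 0$)
$\frac{\left(-57\right) \left(-4\right) + \left(30 + o{\left(2,0 \right)}\right) \left(-13\right)}{-2049 - 3913} = \frac{\left(-57\right) \left(-4\right) + \left(30 + 0\right) \left(-13\right)}{-2049 - 3913} = \frac{228 + 30 \left(-13\right)}{-5962} = \left(228 - 390\right) \left(- \frac{1}{5962}\right) = \left(-162\right) \left(- \frac{1}{5962}\right) = \frac{81}{2981}$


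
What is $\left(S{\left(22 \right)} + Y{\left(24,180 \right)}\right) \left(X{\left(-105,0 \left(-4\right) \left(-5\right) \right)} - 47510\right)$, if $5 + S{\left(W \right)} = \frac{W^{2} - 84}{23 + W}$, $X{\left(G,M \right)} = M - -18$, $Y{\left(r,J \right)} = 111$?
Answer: $- \frac{49106728}{9} \approx -5.4563 \cdot 10^{6}$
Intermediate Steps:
$X{\left(G,M \right)} = 18 + M$ ($X{\left(G,M \right)} = M + 18 = 18 + M$)
$S{\left(W \right)} = -5 + \frac{-84 + W^{2}}{23 + W}$ ($S{\left(W \right)} = -5 + \frac{W^{2} - 84}{23 + W} = -5 + \frac{-84 + W^{2}}{23 + W}$)
$\left(S{\left(22 \right)} + Y{\left(24,180 \right)}\right) \left(X{\left(-105,0 \left(-4\right) \left(-5\right) \right)} - 47510\right) = \left(\frac{-199 + 22^{2} - 110}{23 + 22} + 111\right) \left(\left(18 + 0 \left(-4\right) \left(-5\right)\right) - 47510\right) = \left(\frac{-199 + 484 - 110}{45} + 111\right) \left(\left(18 + 0 \left(-5\right)\right) - 47510\right) = \left(\frac{1}{45} \cdot 175 + 111\right) \left(\left(18 + 0\right) - 47510\right) = \left(\frac{35}{9} + 111\right) \left(18 - 47510\right) = \frac{1034}{9} \left(-47492\right) = - \frac{49106728}{9}$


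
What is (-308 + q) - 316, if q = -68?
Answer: -692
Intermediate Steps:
(-308 + q) - 316 = (-308 - 68) - 316 = -376 - 316 = -692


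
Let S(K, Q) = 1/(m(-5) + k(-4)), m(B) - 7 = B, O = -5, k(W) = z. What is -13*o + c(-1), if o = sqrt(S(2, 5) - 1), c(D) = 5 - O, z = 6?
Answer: 10 - 13*I*sqrt(14)/4 ≈ 10.0 - 12.16*I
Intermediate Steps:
k(W) = 6
m(B) = 7 + B
c(D) = 10 (c(D) = 5 - 1*(-5) = 5 + 5 = 10)
S(K, Q) = 1/8 (S(K, Q) = 1/((7 - 5) + 6) = 1/(2 + 6) = 1/8)
o = I*sqrt(14)/4 (o = sqrt(1/8 - 1) = sqrt(-7/8) = I*sqrt(14)/4 ≈ 0.93541*I)
-13*o + c(-1) = -13*I*sqrt(14)/4 + 10 = 10 - 13*I*sqrt(14)/4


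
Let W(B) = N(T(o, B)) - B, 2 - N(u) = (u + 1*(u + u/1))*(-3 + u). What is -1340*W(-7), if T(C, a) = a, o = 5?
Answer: 269340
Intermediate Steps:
N(u) = 2 - 3*u*(-3 + u) (N(u) = 2 - (u + 1*(u + u/1))*(-3 + u) = 2 - (u + 1*(u + u*1))*(-3 + u) = 2 - (u + 1*(u + u))*(-3 + u) = 2 - (u + 1*(2*u))*(-3 + u) = 2 - (u + 2*u)*(-3 + u) = 2 - 3*u*(-3 + u))
W(B) = 2 - 3*B**2 + 8*B (W(B) = (2 - 3*B**2 + 9*B) - B = 2 - 3*B**2 + 8*B)
-1340*W(-7) = -1340*(2 - 3*(-7)**2 + 8*(-7)) = -1340*(2 - 3*49 - 56) = -1340*(2 - 147 - 56) = -1340*(-201) = 269340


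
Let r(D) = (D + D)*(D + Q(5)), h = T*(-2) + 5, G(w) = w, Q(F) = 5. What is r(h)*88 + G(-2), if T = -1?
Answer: 14782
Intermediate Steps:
h = 7 (h = -1*(-2) + 5 = 2 + 5 = 7)
r(D) = 2*D*(5 + D) (r(D) = (D + D)*(D + 5) = (2*D)*(5 + D) = 2*D*(5 + D))
r(h)*88 + G(-2) = (2*7*(5 + 7))*88 - 2 = (2*7*12)*88 - 2 = 168*88 - 2 = 14784 - 2 = 14782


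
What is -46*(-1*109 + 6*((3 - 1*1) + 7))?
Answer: 2530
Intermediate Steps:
-46*(-1*109 + 6*((3 - 1*1) + 7)) = -46*(-109 + 6*((3 - 1) + 7)) = -46*(-109 + 6*(2 + 7)) = -46*(-109 + 6*9) = -46*(-109 + 54) = -46*(-55) = 2530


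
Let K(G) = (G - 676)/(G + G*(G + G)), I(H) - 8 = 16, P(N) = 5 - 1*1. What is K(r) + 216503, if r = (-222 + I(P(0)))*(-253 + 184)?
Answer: 40411816715218/186657075 ≈ 2.1650e+5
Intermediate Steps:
P(N) = 4 (P(N) = 5 - 1 = 4)
I(H) = 24 (I(H) = 8 + 16 = 24)
r = 13662 (r = (-222 + 24)*(-253 + 184) = -198*(-69) = 13662)
K(G) = (-676 + G)/(G + 2*G²) (K(G) = (-676 + G)/(G + G*(2*G)) = (-676 + G)/(G + 2*G²))
K(r) + 216503 = (-676 + 13662)/(13662*(1 + 2*13662)) + 216503 = (1/13662)*12986/(1 + 27324) + 216503 = (1/13662)*12986/27325 + 216503 = (1/13662)*(1/27325)*12986 + 216503 = 6493/186657075 + 216503 = 40411816715218/186657075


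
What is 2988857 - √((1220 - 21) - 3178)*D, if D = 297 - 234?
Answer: 2988857 - 63*I*√1979 ≈ 2.9889e+6 - 2802.6*I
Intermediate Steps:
D = 63
2988857 - √((1220 - 21) - 3178)*D = 2988857 - √((1220 - 21) - 3178)*63 = 2988857 - √(1199 - 3178)*63 = 2988857 - √(-1979)*63 = 2988857 - I*√1979*63 = 2988857 - 63*I*√1979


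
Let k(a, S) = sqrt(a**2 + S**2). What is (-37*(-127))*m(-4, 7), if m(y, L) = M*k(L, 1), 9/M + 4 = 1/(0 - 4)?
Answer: -845820*sqrt(2)/17 ≈ -70363.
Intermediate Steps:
k(a, S) = sqrt(S**2 + a**2)
M = -36/17 (M = 9/(-4 + 1/(0 - 4)) = 9/(-4 + 1/(-4)) = 9/(-4 - 1/4) = 9/(-17/4) = 9*(-4/17) = -36/17 ≈ -2.1176)
m(y, L) = -36*sqrt(1 + L**2)/17 (m(y, L) = -36*sqrt(1**2 + L**2)/17 = -36*sqrt(1 + L**2)/17)
(-37*(-127))*m(-4, 7) = (-37*(-127))*(-36*sqrt(1 + 7**2)/17) = 4699*(-36*sqrt(1 + 49)/17) = 4699*(-180*sqrt(2)/17) = -845820*sqrt(2)/17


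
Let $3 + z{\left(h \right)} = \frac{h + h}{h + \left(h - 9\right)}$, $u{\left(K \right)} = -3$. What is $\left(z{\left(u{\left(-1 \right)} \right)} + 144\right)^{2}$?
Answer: $\frac{499849}{25} \approx 19994.0$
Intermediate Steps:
$z{\left(h \right)} = -3 + \frac{2 h}{-9 + 2 h}$ ($z{\left(h \right)} = -3 + \frac{h + h}{h + \left(h - 9\right)} = -3 + \frac{2 h}{h + \left(-9 + h\right)} = -3 + \frac{2 h}{-9 + 2 h}$)
$\left(z{\left(u{\left(-1 \right)} \right)} + 144\right)^{2} = \left(\frac{27 - -12}{-9 + 2 \left(-3\right)} + 144\right)^{2} = \left(\frac{27 + 12}{-9 - 6} + 144\right)^{2} = \left(\frac{1}{-15} \cdot 39 + 144\right)^{2} = \left(\left(- \frac{1}{15}\right) 39 + 144\right)^{2} = \left(- \frac{13}{5} + 144\right)^{2} = \left(\frac{707}{5}\right)^{2} = \frac{499849}{25}$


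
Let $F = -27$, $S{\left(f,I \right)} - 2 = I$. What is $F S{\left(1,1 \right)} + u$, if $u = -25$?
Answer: $-106$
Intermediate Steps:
$S{\left(f,I \right)} = 2 + I$
$F S{\left(1,1 \right)} + u = - 27 \left(2 + 1\right) - 25 = \left(-27\right) 3 - 25 = -81 - 25 = -106$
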